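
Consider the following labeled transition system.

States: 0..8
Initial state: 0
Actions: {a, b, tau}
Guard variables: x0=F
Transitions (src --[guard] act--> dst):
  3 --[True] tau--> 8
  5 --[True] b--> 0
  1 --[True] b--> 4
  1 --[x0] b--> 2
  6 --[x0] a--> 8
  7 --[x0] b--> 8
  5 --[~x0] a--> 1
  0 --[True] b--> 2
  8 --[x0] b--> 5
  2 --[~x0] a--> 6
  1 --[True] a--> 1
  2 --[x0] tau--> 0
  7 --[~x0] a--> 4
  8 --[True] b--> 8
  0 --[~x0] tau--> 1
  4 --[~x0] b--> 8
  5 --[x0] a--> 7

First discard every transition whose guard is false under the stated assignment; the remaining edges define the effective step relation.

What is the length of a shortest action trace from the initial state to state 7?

Layered search for 7:
  L0 = {0}
  L1 = {1,2}
  L2 = {4,6}
  L3 = {8}
7 never appears.

Answer: UNREACHABLE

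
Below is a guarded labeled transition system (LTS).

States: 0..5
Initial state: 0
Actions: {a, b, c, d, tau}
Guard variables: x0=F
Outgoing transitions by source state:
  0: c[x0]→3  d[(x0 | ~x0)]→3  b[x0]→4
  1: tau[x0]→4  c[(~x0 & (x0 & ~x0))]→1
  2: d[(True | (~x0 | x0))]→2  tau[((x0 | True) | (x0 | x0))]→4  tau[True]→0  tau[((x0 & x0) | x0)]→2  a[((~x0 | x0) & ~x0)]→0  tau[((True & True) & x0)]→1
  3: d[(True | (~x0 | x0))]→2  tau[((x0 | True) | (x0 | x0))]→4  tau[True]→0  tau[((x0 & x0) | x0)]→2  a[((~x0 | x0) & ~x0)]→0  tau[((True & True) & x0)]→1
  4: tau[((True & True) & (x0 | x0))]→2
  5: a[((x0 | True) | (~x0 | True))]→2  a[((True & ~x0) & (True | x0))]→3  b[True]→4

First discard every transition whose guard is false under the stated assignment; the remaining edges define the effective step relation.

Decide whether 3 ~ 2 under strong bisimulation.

Answer: BISIMILAR

Working:
Compute ~ classes (split until stable):
  π0 = {{0,1,2,3,4,5}}
  π1 = {{0},{1,4},{2,3},{5}}
4 equivalence class(es) (converged in 2)
class of 3: {2,3}; class of 2: {2,3}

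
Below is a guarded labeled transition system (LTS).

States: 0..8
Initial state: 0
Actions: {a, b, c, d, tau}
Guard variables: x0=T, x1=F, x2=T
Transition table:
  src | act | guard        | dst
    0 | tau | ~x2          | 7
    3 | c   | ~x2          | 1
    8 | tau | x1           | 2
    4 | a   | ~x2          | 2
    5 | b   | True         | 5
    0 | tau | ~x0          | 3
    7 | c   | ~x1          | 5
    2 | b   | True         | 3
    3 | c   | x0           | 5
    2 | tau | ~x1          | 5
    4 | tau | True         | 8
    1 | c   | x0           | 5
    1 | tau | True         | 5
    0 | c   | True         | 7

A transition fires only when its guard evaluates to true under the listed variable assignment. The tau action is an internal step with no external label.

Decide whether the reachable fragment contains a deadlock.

Answer: DEADLOCK-FREE

Analysis:
Reachable = {0,5,7}
  0: c→7  [deg 1]
  5: b→5  [deg 1]
  7: c→5  [deg 1]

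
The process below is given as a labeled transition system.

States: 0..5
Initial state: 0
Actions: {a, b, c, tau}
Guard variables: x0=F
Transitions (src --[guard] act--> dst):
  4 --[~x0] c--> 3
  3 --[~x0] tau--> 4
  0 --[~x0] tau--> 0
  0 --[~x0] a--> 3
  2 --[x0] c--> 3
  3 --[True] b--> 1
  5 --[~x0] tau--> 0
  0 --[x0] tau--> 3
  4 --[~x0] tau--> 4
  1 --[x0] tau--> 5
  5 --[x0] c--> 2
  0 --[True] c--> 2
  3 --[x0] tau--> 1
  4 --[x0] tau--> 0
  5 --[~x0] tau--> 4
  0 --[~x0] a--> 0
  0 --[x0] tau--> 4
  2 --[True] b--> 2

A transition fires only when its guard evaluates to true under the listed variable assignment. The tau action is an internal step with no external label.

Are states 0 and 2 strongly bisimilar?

Refine partition for ~:
  P[0] = {{0,1,2,3,4,5}}
  P[1] = {{0},{1},{2},{3},{4},{5}}
6 equivalence class(es) (converged in 2)
0∈{0}, 2∈{2}

Answer: NOT BISIMILAR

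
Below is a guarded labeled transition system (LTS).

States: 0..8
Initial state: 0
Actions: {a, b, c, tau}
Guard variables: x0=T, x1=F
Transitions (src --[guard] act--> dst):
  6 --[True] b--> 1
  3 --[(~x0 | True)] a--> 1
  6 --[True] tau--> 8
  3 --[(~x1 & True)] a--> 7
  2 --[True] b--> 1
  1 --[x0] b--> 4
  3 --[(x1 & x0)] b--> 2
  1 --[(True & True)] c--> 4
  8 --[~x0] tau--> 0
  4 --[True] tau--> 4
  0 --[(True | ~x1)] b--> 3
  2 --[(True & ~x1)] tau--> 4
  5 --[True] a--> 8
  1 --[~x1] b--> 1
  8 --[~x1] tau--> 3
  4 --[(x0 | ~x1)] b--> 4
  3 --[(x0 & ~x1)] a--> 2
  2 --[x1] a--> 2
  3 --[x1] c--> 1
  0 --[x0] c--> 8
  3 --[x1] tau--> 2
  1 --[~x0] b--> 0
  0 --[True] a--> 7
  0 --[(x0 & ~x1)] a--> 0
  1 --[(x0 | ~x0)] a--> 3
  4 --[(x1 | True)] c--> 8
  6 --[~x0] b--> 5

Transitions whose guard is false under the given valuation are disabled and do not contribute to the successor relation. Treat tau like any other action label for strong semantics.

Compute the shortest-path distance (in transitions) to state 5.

BFS to 5:
  L0 = {0}
  L1 = {3,7,8}
  L2 = {1,2}
  L3 = {4}
5 never appears.

Answer: UNREACHABLE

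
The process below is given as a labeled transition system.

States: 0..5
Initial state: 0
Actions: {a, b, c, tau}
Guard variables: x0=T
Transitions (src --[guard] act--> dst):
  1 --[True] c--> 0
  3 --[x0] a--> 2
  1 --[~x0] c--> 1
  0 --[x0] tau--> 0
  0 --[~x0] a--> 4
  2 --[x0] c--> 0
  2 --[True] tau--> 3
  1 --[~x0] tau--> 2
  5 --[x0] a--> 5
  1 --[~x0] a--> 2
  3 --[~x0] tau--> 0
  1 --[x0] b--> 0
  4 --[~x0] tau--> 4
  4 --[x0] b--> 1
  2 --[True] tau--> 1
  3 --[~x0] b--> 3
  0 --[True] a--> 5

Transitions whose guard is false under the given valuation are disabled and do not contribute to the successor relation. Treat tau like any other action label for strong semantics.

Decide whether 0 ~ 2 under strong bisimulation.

Answer: NOT BISIMILAR

Working:
Compute ~ classes (split until stable):
  round 0: {{0,1,2,3,4,5}}
  round 1: {{0},{1},{2},{3,5},{4}}
  round 2: {{0},{1},{2},{3},{4},{5}}
6 equivalence class(es) (converged in 3)
class of 0: {0}; class of 2: {2}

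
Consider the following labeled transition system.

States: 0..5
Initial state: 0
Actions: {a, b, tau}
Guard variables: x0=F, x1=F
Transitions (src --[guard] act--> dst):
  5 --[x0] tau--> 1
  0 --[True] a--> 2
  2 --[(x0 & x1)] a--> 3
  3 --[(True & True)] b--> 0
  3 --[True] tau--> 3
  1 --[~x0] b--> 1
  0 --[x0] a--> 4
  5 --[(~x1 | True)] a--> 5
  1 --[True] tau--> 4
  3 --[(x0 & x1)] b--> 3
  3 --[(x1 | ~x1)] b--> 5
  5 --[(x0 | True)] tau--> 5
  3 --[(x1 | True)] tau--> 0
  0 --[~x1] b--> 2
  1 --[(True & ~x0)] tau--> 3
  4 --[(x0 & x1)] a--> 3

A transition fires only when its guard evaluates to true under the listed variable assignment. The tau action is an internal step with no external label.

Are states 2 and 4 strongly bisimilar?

Answer: BISIMILAR

Working:
Compute ~ classes (split until stable):
  round 0: {{0,1,2,3,4,5}}
  round 1: {{0},{1,3},{2,4},{5}}
  round 2: {{0},{1},{2,4},{3},{5}}
Fixed point at round 3; 5 class(es).
[2]={2,4}  [4]={2,4}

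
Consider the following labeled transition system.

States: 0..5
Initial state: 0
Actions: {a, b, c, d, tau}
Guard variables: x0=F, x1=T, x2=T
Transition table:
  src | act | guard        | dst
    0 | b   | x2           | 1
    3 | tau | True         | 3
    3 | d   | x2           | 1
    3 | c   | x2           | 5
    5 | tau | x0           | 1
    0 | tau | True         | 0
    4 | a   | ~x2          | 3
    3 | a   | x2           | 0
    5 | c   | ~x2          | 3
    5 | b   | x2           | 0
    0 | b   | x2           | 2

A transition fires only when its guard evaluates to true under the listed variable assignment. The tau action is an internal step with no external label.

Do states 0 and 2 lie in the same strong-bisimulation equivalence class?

Refine partition for ~:
  π0 = {{0,1,2,3,4,5}}
  π1 = {{0},{1,2,4},{3},{5}}
Fixed point at round 2; 4 class(es).
0∈{0}, 2∈{1,2,4}

Answer: NOT BISIMILAR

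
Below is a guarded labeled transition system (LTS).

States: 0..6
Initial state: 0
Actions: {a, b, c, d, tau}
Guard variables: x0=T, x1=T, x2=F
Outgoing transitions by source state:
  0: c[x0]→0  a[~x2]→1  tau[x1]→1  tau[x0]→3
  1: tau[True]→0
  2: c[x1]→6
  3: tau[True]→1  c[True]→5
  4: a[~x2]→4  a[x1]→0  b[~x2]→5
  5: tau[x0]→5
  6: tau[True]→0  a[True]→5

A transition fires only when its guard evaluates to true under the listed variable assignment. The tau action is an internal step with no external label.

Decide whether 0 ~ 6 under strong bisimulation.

Bisimulation quotient by refinement:
  π0 = {{0,1,2,3,4,5,6}}
  π1 = {{0},{1,5},{2},{3},{4},{6}}
  π2 = {{0},{1},{2},{3},{4},{5},{6}}
7 equivalence class(es) (converged in 3)
0∈{0}, 6∈{6}

Answer: NOT BISIMILAR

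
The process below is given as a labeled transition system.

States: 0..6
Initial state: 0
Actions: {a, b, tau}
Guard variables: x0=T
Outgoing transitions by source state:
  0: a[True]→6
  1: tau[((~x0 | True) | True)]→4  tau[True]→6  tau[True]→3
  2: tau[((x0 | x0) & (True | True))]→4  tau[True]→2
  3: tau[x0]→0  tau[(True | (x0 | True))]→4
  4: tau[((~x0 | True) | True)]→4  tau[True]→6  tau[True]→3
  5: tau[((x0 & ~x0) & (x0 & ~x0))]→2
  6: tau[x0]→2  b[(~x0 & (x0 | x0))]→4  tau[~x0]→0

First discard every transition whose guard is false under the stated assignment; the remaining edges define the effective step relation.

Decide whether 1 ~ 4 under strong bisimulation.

Answer: BISIMILAR

Working:
Refine partition for ~:
  round 0: {{0,1,2,3,4,5,6}}
  round 1: {{0},{1,2,3,4,6},{5}}
  round 2: {{0},{1,2,4,6},{3},{5}}
  round 3: {{0},{1,4},{2,6},{3},{5}}
  round 4: {{0},{1,4},{2},{3},{5},{6}}
6 equivalence class(es) (converged in 5)
[1]={1,4}  [4]={1,4}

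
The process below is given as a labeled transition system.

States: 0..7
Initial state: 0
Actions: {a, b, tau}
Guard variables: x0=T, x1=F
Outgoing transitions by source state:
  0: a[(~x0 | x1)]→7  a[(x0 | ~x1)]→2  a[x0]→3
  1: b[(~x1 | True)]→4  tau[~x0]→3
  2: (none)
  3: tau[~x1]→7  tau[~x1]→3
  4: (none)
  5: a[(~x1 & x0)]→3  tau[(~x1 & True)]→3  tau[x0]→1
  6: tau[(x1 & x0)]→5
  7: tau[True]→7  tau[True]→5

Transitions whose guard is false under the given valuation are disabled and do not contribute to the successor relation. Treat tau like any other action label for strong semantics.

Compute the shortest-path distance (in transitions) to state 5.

Layered search for 5:
  L0 = {0}
  L1 = {2,3}
  L2 = {7}
  L3 = {5}
depth(5)=3, e.g. a·tau·tau

Answer: 3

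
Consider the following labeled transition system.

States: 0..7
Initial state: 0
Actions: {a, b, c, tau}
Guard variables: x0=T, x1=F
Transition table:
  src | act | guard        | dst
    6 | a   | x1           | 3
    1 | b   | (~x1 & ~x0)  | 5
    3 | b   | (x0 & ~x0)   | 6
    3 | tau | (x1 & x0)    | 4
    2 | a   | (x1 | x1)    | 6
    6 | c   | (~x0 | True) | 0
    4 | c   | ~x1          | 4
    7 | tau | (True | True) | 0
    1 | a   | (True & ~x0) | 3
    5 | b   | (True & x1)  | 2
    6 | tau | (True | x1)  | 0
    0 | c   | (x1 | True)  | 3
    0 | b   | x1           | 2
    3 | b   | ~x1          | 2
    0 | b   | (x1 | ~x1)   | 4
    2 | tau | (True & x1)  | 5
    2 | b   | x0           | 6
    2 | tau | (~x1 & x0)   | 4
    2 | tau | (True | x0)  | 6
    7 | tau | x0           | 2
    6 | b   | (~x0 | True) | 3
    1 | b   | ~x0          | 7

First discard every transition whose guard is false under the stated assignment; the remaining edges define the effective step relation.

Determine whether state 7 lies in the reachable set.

12 transition(s) survive guard evaluation.
L0 = {0}
L1 = {3,4}  total {0,3,4}
L2 = {2}  total {0,2,3,4}
L3 = {6}  total {0,2,3,4,6}
R = {0,2,3,4,6}

Answer: UNREACHABLE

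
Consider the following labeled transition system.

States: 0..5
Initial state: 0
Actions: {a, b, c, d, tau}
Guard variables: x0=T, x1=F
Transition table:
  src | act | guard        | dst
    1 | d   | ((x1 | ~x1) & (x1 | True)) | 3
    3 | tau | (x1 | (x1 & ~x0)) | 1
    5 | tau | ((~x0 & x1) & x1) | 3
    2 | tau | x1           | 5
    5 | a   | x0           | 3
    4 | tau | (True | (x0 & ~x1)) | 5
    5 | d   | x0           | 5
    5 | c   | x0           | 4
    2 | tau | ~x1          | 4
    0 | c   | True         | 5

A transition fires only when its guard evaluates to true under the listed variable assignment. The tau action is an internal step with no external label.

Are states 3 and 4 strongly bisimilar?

Refine partition for ~:
  P[0] = {{0,1,2,3,4,5}}
  P[1] = {{0},{1},{2,4},{3},{5}}
  P[2] = {{0},{1},{2},{3},{4},{5}}
stable after 3 split(s): 6 block(s)
class of 3: {3}; class of 4: {4}

Answer: NOT BISIMILAR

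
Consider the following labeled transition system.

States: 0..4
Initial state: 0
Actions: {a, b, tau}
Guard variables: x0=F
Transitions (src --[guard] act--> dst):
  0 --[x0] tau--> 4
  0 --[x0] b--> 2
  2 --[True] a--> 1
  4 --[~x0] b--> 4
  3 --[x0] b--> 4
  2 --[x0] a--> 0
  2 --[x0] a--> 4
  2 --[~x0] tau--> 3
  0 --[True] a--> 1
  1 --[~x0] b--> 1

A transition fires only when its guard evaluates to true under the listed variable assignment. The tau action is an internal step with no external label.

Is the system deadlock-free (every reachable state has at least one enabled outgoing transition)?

Reach set: {0,1}
  0: a→1  [1 exit(s)]
  1: b→1  [1 exit(s)]

Answer: DEADLOCK-FREE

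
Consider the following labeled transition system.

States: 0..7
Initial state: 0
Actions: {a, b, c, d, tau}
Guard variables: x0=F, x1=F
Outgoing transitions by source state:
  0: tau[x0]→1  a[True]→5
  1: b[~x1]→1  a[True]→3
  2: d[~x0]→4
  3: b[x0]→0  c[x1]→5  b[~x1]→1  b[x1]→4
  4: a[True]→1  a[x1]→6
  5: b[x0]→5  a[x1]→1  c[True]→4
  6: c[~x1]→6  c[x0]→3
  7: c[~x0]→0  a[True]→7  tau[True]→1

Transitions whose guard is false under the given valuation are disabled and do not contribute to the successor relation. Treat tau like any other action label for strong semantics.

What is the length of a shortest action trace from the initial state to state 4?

BFS to 4:
  Layer 0: {0}
  Layer 1: {5}
  Layer 2: {4}
first hit 4 at d=2 via a·c

Answer: 2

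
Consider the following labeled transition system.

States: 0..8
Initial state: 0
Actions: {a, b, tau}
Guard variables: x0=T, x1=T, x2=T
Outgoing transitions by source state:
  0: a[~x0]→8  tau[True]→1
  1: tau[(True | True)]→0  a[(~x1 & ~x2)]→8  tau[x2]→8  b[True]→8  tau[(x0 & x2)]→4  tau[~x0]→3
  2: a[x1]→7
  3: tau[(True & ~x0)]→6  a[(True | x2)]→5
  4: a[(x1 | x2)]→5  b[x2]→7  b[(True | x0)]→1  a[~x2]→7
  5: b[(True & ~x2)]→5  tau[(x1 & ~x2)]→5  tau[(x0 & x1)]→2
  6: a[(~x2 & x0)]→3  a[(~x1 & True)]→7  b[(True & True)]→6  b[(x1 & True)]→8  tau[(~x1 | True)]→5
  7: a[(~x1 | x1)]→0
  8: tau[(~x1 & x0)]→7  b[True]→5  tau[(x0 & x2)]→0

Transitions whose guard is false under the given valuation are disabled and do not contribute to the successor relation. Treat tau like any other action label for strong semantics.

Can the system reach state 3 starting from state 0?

Answer: UNREACHABLE

Trace:
Guard filter leaves 17 enabled edge(s).
Layer 0: {0}
Layer 1: {1}  cumulative {0,1}
Layer 2: {4,8}  cumulative {0,1,4,8}
Layer 3: {5,7}  cumulative {0,1,4,5,7,8}
Layer 4: {2}  cumulative {0,1,2,4,5,7,8}
Reachable = {0,1,2,4,5,7,8}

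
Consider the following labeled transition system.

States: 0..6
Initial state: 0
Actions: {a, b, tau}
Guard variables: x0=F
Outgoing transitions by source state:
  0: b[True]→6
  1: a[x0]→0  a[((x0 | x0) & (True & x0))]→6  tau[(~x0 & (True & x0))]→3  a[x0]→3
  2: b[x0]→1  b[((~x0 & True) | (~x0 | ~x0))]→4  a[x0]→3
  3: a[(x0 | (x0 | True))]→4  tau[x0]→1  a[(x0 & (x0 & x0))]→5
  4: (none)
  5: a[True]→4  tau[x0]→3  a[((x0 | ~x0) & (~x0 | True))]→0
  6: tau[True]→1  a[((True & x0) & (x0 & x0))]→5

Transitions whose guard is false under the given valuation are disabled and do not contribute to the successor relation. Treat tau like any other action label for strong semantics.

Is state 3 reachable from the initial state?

6 transition(s) survive guard evaluation.
Layer 0: {0}
Layer 1: {6}  total {0,6}
Layer 2: {1}  total {0,1,6}
R = {0,1,6}

Answer: UNREACHABLE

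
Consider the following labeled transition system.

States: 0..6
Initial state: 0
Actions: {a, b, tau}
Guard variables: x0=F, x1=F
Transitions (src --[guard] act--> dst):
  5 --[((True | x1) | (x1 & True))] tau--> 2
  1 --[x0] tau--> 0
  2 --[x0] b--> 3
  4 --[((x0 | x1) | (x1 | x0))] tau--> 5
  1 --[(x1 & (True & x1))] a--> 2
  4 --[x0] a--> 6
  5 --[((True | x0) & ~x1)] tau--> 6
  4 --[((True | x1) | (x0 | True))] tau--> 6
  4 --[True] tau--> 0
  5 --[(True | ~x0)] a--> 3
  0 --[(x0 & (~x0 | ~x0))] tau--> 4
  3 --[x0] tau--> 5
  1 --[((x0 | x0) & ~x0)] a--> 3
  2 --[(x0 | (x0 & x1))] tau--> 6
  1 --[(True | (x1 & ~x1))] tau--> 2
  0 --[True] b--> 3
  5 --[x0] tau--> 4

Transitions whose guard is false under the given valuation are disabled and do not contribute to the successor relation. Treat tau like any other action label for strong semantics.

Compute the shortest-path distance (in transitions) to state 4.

Layered search for 4:
  L0 = {0}
  L1 = {3}
4 never appears.

Answer: UNREACHABLE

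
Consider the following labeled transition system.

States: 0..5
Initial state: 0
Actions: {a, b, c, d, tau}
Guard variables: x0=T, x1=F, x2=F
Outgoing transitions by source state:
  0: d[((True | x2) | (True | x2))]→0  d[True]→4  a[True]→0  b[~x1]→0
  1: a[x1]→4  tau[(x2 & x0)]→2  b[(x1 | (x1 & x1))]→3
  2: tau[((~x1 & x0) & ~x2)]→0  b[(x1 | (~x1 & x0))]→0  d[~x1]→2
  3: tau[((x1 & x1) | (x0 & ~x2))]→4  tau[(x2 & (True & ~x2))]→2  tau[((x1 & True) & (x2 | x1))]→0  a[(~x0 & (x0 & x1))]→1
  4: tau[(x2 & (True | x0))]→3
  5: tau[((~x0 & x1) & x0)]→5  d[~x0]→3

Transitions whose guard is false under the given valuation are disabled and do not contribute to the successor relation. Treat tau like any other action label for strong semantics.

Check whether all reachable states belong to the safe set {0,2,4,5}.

Answer: INVARIANT HOLDS

Trace:
Allowed set {0,2,4,5}
Reach set: {0,4}
  0: safe
  4: safe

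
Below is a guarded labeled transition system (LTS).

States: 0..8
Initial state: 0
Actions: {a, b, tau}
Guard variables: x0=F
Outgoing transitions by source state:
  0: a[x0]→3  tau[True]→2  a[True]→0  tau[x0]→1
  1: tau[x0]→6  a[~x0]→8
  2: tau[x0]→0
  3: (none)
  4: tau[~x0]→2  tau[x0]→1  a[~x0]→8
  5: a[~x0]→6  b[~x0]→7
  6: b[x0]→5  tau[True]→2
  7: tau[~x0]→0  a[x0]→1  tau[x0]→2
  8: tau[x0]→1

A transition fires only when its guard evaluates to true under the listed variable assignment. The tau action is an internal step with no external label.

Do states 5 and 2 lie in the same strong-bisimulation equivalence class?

Answer: NOT BISIMILAR

Working:
Bisimulation quotient by refinement:
  round 0: {{0,1,2,3,4,5,6,7,8}}
  round 1: {{0,4},{1},{2,3,8},{5},{6,7}}
  round 2: {{0},{1},{2,3,8},{4},{5},{6},{7}}
7 equivalence class(es) (converged in 3)
class of 5: {5}; class of 2: {2,3,8}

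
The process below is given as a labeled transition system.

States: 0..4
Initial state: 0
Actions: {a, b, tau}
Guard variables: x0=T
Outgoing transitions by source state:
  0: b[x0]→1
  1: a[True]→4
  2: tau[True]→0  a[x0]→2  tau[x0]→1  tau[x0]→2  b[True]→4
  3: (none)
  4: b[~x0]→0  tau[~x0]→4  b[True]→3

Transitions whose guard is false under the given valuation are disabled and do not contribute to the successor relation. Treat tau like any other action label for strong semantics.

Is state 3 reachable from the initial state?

Answer: REACHABLE

Working:
After dropping false guards: 8 live edges.
depth 0: {0}
depth 1: {1}  total {0,1}
depth 2: {4}  total {0,1,4}
depth 3: {3}  total {0,1,3,4}
Reach set: {0,1,3,4}
witness 3: b·a·b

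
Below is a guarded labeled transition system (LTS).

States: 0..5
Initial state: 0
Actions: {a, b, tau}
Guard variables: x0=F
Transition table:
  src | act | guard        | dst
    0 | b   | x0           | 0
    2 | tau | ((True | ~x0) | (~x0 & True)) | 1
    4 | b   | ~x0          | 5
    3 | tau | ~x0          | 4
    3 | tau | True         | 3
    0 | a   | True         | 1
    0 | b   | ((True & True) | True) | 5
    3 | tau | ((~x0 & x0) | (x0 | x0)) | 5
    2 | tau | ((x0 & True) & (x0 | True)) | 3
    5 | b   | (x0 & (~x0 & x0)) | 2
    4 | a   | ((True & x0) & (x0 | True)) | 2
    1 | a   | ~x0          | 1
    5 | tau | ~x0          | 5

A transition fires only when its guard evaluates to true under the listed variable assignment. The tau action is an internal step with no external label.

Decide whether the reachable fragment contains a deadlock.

Answer: DEADLOCK-FREE

Analysis:
Reachable = {0,1,5}
  0: a→1  b→5  [2 exit(s)]
  1: a→1  [1 exit(s)]
  5: tau→5  [1 exit(s)]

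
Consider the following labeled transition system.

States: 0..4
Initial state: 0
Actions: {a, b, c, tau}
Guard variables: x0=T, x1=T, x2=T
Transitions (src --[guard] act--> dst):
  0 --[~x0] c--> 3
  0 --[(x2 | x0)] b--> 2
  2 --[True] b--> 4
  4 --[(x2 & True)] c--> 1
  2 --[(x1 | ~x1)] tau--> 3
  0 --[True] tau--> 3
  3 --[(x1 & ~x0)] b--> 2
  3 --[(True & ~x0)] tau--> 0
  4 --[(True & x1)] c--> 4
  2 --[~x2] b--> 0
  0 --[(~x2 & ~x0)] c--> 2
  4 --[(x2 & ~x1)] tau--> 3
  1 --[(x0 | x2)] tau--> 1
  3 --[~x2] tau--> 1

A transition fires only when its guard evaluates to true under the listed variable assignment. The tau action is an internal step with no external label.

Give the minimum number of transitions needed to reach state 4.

Answer: 2

Analysis:
Breadth-first toward 4:
  depth 0: {0}
  depth 1: {2,3}
  depth 2: {4}
4 enters at depth 2; path b·b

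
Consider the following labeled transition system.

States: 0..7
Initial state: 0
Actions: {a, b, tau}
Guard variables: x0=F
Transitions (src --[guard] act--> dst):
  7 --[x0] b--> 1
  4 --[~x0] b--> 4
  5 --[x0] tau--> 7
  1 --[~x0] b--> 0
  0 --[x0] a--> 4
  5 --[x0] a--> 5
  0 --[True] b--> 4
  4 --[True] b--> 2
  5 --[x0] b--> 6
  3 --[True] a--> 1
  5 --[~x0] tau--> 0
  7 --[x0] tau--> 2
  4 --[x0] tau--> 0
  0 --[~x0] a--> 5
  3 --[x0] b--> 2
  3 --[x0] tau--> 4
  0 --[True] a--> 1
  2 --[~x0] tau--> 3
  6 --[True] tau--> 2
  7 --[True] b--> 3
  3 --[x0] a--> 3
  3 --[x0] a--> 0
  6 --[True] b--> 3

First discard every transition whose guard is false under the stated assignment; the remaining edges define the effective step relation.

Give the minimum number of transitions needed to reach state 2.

Answer: 2

Working:
Layered search for 2:
  depth 0: {0}
  depth 1: {1,4,5}
  depth 2: {2}
2 enters at depth 2; path b·b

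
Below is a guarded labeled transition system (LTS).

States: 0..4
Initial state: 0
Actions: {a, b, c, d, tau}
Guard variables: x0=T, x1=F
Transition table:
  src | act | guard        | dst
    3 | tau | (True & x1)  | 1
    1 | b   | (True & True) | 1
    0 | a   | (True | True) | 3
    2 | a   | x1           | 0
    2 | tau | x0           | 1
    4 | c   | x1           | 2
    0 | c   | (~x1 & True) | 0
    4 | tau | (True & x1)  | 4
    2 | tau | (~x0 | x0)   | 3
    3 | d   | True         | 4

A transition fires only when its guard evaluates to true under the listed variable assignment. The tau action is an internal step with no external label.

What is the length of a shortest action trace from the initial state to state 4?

Layered search for 4:
  depth 0: {0}
  depth 1: {3}
  depth 2: {4}
first hit 4 at d=2 via a·d

Answer: 2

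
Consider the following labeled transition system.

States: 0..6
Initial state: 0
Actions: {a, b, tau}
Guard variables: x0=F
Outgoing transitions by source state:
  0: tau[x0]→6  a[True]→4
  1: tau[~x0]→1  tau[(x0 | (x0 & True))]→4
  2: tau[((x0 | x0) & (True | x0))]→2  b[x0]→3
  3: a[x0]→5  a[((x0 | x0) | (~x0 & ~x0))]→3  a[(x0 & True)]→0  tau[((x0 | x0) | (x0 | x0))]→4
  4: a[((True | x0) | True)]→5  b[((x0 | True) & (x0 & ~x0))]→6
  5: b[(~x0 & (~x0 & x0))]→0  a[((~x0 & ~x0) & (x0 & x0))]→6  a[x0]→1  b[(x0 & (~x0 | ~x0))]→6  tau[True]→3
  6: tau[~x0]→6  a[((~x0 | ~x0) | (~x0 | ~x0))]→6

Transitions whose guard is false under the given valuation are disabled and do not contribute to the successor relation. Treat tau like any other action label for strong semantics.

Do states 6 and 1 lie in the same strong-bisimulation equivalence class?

Refine partition for ~:
  π0 = {{0,1,2,3,4,5,6}}
  π1 = {{0,3,4},{1,5},{2},{6}}
  π2 = {{0,3},{1},{2},{4},{5},{6}}
  π3 = {{0},{1},{2},{3},{4},{5},{6}}
stable after 4 split(s): 7 block(s)
class of 6: {6}; class of 1: {1}

Answer: NOT BISIMILAR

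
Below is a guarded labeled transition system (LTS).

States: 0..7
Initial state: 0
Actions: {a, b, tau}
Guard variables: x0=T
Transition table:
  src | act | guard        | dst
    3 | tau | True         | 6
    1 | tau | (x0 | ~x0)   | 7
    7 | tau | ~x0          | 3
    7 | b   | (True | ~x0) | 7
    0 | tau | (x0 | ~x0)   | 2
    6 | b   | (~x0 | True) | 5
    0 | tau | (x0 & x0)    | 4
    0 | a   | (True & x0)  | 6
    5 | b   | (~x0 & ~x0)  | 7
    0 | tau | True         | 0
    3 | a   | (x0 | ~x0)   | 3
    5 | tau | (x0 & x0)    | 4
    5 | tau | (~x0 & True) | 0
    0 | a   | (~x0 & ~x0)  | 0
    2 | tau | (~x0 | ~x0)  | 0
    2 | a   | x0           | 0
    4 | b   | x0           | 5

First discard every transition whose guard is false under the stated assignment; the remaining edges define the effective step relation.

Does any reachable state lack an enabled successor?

Answer: DEADLOCK-FREE

Analysis:
Reachable = {0,2,4,5,6}
  0: a→6  tau→0  tau→2  tau→4  [4 out]
  2: a→0  [1 out]
  4: b→5  [1 out]
  5: tau→4  [1 out]
  6: b→5  [1 out]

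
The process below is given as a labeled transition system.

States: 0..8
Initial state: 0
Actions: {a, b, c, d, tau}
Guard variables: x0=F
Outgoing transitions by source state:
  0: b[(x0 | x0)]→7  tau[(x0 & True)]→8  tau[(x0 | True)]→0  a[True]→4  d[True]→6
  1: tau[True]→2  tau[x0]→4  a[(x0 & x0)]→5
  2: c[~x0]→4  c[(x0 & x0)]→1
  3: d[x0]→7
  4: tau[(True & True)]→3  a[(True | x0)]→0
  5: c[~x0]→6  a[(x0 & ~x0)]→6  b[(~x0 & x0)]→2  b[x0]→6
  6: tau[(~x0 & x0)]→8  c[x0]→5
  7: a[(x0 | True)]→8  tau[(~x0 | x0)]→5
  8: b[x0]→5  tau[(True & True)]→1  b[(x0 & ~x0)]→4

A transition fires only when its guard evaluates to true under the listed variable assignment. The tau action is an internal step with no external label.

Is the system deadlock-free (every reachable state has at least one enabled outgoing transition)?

Reach set: {0,3,4,6}
  0: a→4  d→6  tau→0  [deg 3]
  3: ∅  [no exit]
  4: a→0  tau→3  [deg 2]
  6: ∅  [no exit]
Path to 3: a·tau

Answer: DEADLOCK at state 3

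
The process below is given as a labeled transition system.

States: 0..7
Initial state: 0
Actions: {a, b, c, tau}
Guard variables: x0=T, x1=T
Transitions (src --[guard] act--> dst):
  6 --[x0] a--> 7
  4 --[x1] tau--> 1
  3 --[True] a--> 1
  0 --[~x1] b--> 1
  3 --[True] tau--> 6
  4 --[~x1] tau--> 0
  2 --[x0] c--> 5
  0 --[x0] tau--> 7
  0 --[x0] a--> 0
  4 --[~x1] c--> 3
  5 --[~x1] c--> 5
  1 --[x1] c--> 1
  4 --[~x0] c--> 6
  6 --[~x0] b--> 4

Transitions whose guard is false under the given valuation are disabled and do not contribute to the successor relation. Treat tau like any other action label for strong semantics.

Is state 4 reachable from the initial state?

Answer: UNREACHABLE

Trace:
8 transition(s) survive guard evaluation.
depth 0: {0}
depth 1: {7}  total {0,7}
R = {0,7}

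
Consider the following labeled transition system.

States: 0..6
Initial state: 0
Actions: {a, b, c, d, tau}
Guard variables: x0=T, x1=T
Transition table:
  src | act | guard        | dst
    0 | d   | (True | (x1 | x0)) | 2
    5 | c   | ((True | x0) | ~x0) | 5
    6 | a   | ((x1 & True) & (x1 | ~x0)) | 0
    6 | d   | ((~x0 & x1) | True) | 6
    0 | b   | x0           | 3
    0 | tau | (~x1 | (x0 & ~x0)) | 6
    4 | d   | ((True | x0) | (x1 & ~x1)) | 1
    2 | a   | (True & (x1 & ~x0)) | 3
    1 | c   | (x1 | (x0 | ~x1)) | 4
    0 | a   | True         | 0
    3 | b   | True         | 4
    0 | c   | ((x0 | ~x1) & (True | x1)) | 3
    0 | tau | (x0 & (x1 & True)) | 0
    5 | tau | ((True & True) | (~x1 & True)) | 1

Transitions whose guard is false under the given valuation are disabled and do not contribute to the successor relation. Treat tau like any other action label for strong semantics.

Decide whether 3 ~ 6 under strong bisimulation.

Refine partition for ~:
  π0 = {{0,1,2,3,4,5,6}}
  π1 = {{0},{1},{2},{3},{4},{5},{6}}
Fixed point at round 2; 7 class(es).
class of 3: {3}; class of 6: {6}

Answer: NOT BISIMILAR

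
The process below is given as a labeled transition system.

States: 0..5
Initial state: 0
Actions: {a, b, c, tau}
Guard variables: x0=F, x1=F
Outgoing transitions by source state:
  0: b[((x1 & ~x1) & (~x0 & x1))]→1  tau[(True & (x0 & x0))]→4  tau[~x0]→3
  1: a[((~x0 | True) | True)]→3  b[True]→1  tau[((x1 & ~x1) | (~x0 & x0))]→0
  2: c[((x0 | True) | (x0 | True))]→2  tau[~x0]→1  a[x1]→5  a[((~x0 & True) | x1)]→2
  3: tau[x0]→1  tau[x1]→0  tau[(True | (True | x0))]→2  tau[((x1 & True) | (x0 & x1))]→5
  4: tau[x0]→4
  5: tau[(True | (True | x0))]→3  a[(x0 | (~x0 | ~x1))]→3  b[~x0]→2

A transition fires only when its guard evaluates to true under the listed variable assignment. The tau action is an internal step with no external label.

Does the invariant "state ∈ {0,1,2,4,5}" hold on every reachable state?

Answer: INVARIANT VIOLATED at state 3

Analysis:
Allowed set {0,1,2,4,5}
Reachable = {0,1,2,3}
  0: safe
  1: safe
  2: safe
  3: ✗ unsafe
counterexample path to 3: tau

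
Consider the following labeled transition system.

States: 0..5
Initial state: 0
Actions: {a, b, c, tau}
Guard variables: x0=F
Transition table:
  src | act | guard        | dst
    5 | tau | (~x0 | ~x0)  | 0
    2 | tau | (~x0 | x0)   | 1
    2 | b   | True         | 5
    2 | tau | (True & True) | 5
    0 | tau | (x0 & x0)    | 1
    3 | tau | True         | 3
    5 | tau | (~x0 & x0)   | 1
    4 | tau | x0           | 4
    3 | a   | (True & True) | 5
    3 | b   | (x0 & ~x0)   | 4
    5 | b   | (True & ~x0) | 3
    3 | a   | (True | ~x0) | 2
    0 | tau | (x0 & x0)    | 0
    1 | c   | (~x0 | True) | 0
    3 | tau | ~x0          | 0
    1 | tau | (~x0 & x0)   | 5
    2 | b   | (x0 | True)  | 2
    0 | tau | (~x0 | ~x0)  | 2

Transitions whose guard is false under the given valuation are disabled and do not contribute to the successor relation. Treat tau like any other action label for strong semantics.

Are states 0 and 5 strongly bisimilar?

Answer: NOT BISIMILAR

Trace:
Refine partition for ~:
  π0 = {{0,1,2,3,4,5}}
  π1 = {{0},{1},{2,5},{3},{4}}
  π2 = {{0},{1},{2},{3},{4},{5}}
stable after 3 split(s): 6 block(s)
[0]={0}  [5]={5}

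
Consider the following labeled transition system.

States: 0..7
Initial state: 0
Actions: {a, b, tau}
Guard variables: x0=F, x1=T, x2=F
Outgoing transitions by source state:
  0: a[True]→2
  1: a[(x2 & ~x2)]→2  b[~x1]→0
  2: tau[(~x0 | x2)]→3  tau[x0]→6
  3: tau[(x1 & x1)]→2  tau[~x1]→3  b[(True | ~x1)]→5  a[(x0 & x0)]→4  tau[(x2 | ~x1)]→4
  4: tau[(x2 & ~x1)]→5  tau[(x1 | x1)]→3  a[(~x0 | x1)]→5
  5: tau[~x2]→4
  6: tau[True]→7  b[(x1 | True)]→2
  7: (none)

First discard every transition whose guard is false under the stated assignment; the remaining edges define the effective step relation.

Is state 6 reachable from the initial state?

Answer: UNREACHABLE

Trace:
After dropping false guards: 9 live edges.
depth 0: {0}
depth 1: {2}  now seen {0,2}
depth 2: {3}  now seen {0,2,3}
depth 3: {5}  now seen {0,2,3,5}
depth 4: {4}  now seen {0,2,3,4,5}
R = {0,2,3,4,5}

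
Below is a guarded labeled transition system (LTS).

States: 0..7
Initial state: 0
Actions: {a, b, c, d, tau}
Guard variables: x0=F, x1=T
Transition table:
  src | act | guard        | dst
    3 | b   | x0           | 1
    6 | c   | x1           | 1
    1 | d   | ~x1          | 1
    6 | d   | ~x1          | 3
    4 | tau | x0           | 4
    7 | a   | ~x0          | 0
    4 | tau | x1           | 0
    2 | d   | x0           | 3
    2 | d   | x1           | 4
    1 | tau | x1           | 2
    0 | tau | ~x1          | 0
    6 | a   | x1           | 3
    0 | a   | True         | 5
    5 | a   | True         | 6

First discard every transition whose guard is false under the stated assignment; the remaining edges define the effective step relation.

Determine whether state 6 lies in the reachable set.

Answer: REACHABLE

Analysis:
Guard filter leaves 8 enabled edge(s).
L0 = {0}
L1 = {5}  total {0,5}
L2 = {6}  total {0,5,6}
L3 = {1,3}  total {0,1,3,5,6}
L4 = {2}  total {0,1,2,3,5,6}
L5 = {4}  total {0,1,2,3,4,5,6}
R = {0,1,2,3,4,5,6}
witness 6: a·a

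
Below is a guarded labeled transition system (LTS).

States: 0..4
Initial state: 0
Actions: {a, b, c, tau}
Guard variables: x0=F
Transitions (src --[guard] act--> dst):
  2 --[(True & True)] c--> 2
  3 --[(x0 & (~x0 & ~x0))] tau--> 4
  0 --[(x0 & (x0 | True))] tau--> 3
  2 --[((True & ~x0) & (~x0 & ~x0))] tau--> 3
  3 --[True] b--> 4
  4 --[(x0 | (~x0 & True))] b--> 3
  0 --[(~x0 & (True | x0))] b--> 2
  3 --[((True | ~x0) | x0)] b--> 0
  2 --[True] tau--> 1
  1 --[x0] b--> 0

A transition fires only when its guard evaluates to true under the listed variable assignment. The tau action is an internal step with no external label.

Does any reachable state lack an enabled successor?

Answer: DEADLOCK at state 1

Analysis:
Reachable = {0,1,2,3,4}
  0: b→2  [1 out]
  1: ∅  [no exit]
  2: c→2  tau→1  tau→3  [3 out]
  3: b→0  b→4  [2 out]
  4: b→3  [1 out]
witness 1: b·tau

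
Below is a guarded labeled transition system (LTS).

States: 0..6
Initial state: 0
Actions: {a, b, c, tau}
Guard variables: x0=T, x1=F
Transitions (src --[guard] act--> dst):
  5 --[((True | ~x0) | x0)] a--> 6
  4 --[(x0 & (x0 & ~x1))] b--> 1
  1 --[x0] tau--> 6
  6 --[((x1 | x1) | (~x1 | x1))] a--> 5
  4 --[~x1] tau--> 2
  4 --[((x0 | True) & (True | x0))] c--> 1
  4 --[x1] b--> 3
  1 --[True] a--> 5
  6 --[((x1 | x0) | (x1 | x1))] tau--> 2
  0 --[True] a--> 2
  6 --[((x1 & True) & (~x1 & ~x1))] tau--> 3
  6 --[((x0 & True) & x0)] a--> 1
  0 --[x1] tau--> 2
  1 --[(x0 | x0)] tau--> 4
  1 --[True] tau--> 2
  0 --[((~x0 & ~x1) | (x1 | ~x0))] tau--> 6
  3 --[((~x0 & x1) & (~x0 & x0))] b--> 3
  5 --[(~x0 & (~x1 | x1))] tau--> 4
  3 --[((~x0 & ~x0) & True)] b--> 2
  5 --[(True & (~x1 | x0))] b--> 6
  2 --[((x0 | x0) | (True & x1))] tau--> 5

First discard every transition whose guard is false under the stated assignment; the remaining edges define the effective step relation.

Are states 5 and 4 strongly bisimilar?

Bisimulation quotient by refinement:
  round 0: {{0,1,2,3,4,5,6}}
  round 1: {{0},{1,6},{2},{3},{4},{5}}
  round 2: {{0},{1},{2},{3},{4},{5},{6}}
stable after 3 split(s): 7 block(s)
5∈{5}, 4∈{4}

Answer: NOT BISIMILAR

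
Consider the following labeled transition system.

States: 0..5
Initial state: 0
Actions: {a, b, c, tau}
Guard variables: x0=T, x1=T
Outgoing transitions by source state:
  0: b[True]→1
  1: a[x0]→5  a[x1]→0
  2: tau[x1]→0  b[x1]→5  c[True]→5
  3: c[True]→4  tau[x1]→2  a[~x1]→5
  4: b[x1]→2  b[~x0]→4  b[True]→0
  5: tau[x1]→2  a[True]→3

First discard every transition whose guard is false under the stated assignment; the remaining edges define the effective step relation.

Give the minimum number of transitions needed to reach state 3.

BFS to 3:
  Layer 0: {0}
  Layer 1: {1}
  Layer 2: {5}
  Layer 3: {2,3}
first hit 3 at d=3 via b·a·a

Answer: 3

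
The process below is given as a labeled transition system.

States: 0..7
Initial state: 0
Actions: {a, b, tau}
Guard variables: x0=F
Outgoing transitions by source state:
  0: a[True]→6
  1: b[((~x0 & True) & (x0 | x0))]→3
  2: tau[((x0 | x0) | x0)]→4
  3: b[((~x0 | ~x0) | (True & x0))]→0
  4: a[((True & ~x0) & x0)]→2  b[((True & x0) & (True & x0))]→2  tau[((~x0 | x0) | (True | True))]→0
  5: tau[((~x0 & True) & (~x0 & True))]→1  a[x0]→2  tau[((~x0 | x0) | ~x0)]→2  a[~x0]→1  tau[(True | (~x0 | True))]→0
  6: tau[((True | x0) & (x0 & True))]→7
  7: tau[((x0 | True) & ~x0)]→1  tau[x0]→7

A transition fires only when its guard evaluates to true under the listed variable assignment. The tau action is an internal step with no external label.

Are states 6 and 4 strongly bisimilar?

Refine partition for ~:
  P[0] = {{0,1,2,3,4,5,6,7}}
  P[1] = {{0},{1,2,6},{3},{4,7},{5}}
  P[2] = {{0},{1,2,6},{3},{4},{5},{7}}
Fixed point at round 3; 6 class(es).
[6]={1,2,6}  [4]={4}

Answer: NOT BISIMILAR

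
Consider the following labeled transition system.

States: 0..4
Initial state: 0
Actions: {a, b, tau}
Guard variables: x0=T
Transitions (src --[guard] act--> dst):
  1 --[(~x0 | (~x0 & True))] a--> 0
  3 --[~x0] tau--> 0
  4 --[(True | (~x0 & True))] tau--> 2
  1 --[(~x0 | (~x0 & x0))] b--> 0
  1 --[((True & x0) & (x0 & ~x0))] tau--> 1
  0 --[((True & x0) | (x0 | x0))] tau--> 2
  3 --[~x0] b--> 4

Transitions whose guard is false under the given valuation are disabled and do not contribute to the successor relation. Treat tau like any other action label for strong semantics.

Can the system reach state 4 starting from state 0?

Answer: UNREACHABLE

Trace:
Guard filter leaves 2 enabled edge(s).
Layer 0: {0}
Layer 1: {2}  cumulative {0,2}
R = {0,2}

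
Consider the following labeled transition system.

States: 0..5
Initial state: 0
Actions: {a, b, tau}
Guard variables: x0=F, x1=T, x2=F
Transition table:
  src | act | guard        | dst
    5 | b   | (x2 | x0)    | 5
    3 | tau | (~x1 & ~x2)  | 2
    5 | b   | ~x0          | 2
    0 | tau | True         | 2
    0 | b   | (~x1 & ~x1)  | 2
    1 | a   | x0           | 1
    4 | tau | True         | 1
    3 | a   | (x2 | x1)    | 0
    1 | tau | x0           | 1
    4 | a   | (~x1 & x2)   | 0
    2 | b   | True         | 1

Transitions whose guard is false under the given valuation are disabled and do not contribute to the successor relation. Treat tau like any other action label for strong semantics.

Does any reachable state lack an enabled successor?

Reach set: {0,1,2}
  0: tau→2  [1 out]
  1: ∅  [no exit]
  2: b→1  [1 out]
trace reaching 1: tau·b

Answer: DEADLOCK at state 1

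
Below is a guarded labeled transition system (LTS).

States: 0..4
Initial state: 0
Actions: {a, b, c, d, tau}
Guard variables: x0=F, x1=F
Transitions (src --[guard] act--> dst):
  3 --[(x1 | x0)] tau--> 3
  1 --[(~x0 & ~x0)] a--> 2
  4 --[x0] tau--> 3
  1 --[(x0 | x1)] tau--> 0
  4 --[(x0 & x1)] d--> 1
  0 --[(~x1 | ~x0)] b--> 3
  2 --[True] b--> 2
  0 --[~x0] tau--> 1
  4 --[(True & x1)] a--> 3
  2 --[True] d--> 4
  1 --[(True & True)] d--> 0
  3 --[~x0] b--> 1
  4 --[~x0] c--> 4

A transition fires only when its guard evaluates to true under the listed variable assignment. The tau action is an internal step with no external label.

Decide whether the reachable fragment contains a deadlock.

Answer: DEADLOCK-FREE

Trace:
R = {0,1,2,3,4}
  0: b→3  tau→1  [deg 2]
  1: a→2  d→0  [deg 2]
  2: b→2  d→4  [deg 2]
  3: b→1  [deg 1]
  4: c→4  [deg 1]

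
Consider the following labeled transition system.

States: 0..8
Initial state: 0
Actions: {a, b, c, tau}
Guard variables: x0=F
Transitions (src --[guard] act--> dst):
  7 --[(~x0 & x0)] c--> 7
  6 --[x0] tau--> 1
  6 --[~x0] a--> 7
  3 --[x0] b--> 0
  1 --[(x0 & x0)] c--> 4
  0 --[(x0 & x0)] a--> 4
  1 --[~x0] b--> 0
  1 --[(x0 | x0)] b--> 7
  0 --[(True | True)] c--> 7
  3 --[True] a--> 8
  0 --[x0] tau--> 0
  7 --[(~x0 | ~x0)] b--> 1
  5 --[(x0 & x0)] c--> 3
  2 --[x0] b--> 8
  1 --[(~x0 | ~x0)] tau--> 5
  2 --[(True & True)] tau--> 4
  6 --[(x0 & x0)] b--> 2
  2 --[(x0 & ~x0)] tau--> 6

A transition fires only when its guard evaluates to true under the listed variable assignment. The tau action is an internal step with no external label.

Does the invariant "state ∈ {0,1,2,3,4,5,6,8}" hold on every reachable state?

Answer: INVARIANT VIOLATED at state 7

Trace:
Safe = {0,1,2,3,4,5,6,8}
R = {0,1,5,7}
  0: safe
  1: safe
  5: safe
  7: ✗ unsafe
reach 7 via c — violates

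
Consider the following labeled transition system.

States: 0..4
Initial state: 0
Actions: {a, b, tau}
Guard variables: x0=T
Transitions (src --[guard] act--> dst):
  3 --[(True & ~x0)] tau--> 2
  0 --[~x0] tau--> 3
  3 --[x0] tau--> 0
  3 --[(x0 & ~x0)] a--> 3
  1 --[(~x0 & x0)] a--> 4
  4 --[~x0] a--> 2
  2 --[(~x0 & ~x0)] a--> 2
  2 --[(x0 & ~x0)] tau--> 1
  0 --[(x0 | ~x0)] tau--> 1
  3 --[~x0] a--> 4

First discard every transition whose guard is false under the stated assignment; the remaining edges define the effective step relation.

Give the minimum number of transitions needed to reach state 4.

BFS to 4:
  depth 0: {0}
  depth 1: {1}
4 never appears.

Answer: UNREACHABLE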